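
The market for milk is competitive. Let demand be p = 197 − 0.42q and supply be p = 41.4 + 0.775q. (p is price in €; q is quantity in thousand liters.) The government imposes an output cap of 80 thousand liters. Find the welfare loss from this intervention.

€1506.28 thousand

Competitive equilibrium: 197 − 0.42q = 41.4 + 0.775q → q* = 130.2092, p* = 142.3121.
At q = 80: demand price = 197 − 0.42·80 = 163.4; supply price = 41.4 + 0.775·80 = 103.4.
Δq = 130.2092 − 80 = 50.2092; wedge = 163.4 − 103.4 = 60.
Welfare loss = ½ × 50.2092 × 60 = €1506.28 thousand.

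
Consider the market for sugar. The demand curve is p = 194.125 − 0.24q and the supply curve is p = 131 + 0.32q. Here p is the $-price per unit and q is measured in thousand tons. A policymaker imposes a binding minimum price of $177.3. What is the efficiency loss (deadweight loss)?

Competitive equilibrium: 194.125 − 0.24q = 131 + 0.32q → q* = 112.7232, p* = 167.0714.
At the floor p = 177.3, quantity demanded = (194.125 − 177.3)/0.24 = 70.1042.
Sellers' marginal cost at q' = 70.1042: 131 + 0.32·70.1042 = 153.4333.
Δq = 112.7232 − 70.1042 = 42.619; wedge = 177.3 − 153.4333 = 23.8667.
DWL = ½ × 42.619 × 23.8667 = $508.59 thousand.

$508.59 thousand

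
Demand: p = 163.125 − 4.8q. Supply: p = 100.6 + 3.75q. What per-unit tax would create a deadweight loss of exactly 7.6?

11.4

Competitive equilibrium: 163.125 − 4.8q = 100.6 + 3.75q → q* = 7.3129, p* = 128.0232.
A tax t gives Δq = t/8.55 and wedge t, so DWL = t²/17.1.
t²/17.1 = 7.6 → t² = 129.96 → t = 11.4.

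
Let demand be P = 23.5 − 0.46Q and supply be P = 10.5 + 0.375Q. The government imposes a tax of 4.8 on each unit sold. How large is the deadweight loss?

13.80

Competitive equilibrium: 23.5 − 0.46Q = 10.5 + 0.375Q → Q* = 15.5689, P* = 16.3383.
With the tax, the buyer price exceeds the seller price by 4.8: (23.5 − 0.46Q) − (10.5 + 0.375Q) = 4.8 → Q' = 9.8204.
ΔQ = 15.5689 − 9.8204 = 5.7485; the wedge equals the tax, 4.8.
Welfare loss = ½ × 5.7485 × 4.8 = 13.80.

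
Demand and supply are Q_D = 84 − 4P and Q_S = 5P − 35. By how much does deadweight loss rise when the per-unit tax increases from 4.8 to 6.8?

In inverse form: demand P = 21 − 0.25Q, supply P = 7 + 0.2Q.
Competitive equilibrium: 21 − 0.25Q = 7 + 0.2Q → Q* = 31.1111, P* = 13.2222.
For a per-unit tax t: ΔQ = t/0.45, so DWL = ½·t·(t/0.45) = t²/0.9.
At t = 4.8: DWL = 25.6. At t = 6.8: DWL = 51.378.
Increase = 51.378 − 25.6 = 25.78.

25.78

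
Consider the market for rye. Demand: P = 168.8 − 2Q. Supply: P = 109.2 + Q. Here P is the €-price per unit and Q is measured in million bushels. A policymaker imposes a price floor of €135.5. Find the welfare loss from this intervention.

€15.52 million

Competitive equilibrium: 168.8 − 2Q = 109.2 + Q → Q* = 19.8667, P* = 129.0667.
At the floor P = 135.5, quantity demanded = (168.8 − 135.5)/2 = 16.65.
Sellers' marginal cost at Q' = 16.65: 109.2 + 1·16.65 = 125.85.
ΔQ = 19.8667 − 16.65 = 3.2167; wedge = 135.5 − 125.85 = 9.65.
DWL = ½ × 3.2167 × 9.65 = €15.52 million.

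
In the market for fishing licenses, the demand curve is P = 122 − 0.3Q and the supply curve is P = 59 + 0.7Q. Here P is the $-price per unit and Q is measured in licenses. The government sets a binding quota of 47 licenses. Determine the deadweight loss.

Competitive equilibrium: 122 − 0.3Q = 59 + 0.7Q → Q* = 63, P* = 103.1.
At Q = 47: demand price = 122 − 0.3·47 = 107.9; supply price = 59 + 0.7·47 = 91.9.
ΔQ = 63 − 47 = 16; wedge = 107.9 − 91.9 = 16.
DWL = ½ × 16 × 16 = $128.

$128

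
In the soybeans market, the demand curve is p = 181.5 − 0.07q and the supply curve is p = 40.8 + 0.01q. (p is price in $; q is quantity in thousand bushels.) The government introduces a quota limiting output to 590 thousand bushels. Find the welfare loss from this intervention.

$54639.06 thousand

Competitive equilibrium: 181.5 − 0.07q = 40.8 + 0.01q → q* = 1758.75, p* = 58.3875.
At q = 590: demand price = 181.5 − 0.07·590 = 140.2; supply price = 40.8 + 0.01·590 = 46.7.
Δq = 1758.75 − 590 = 1168.75; wedge = 140.2 − 46.7 = 93.5.
Welfare loss = ½ × 1168.75 × 93.5 = $54639.06 thousand.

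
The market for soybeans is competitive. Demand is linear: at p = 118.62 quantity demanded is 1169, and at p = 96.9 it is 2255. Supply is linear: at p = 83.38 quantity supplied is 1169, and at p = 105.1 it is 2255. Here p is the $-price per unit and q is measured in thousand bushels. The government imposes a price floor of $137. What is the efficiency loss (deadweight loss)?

Demand slope = (96.9 − 118.62)/(2255 − 1169) = −0.02, so p = 142 − 0.02q.
Supply slope = (105.1 − 83.38)/(2255 − 1169) = 0.02, so p = 60 + 0.02q.
Competitive equilibrium: 142 − 0.02q = 60 + 0.02q → q* = 2050, p* = 101.
At the floor p = 137, quantity demanded = (142 − 137)/0.02 = 250.
Sellers' marginal cost at q' = 250: 60 + 0.02·250 = 65.
Δq = 2050 − 250 = 1800; wedge = 137 − 65 = 72.
Deadweight loss = ½ × 1800 × 72 = $64800 thousand.

$64800 thousand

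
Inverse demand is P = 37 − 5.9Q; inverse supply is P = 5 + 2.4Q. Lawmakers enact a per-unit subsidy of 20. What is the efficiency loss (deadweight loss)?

24.10

Competitive equilibrium: 37 − 5.9Q = 5 + 2.4Q → Q* = 3.8554, P* = 14.253.
The subsidy lowers effective supply by 20: P = 2.4Q − 15.
New quantity: 37 − 5.9Q = 2.4Q − 15 → Q' = 6.2651.
Overproduction ΔQ = 6.2651 − 3.8554 = 2.4097; wedge = subsidy = 20.
Deadweight loss = ½ × 2.4097 × 20 = 24.10.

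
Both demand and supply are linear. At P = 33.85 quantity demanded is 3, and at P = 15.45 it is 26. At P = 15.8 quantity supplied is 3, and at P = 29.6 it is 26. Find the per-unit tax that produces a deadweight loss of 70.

14

Demand slope = (15.45 − 33.85)/(26 − 3) = −0.8, so P = 36.25 − 0.8Q.
Supply slope = (29.6 − 15.8)/(26 − 3) = 0.6, so P = 14 + 0.6Q.
Competitive equilibrium: 36.25 − 0.8Q = 14 + 0.6Q → Q* = 15.8929, P* = 23.5357.
A tax t gives ΔQ = t/1.4 and wedge t, so DWL = t²/2.8.
t²/2.8 = 70 → t² = 196 → t = 14.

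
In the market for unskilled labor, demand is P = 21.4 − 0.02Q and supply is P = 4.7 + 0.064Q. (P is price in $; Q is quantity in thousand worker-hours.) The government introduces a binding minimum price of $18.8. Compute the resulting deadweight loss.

$198.86 thousand

Competitive equilibrium: 21.4 − 0.02Q = 4.7 + 0.064Q → Q* = 198.8095, P* = 17.4238.
At the floor P = 18.8, quantity demanded = (21.4 − 18.8)/0.02 = 130.
Sellers' marginal cost at Q' = 130: 4.7 + 0.064·130 = 13.02.
ΔQ = 198.8095 − 130 = 68.8095; wedge = 18.8 − 13.02 = 5.78.
Deadweight loss = ½ × 68.8095 × 5.78 = $198.86 thousand.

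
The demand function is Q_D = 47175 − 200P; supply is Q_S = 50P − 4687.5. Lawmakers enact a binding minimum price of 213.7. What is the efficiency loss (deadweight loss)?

In inverse form: demand P = 235.875 − 0.005Q, supply P = 93.75 + 0.02Q.
Competitive equilibrium: 235.875 − 0.005Q = 93.75 + 0.02Q → Q* = 5685, P* = 207.45.
At the floor P = 213.7, quantity demanded = (235.875 − 213.7)/0.005 = 4435.
Sellers' marginal cost at Q' = 4435: 93.75 + 0.02·4435 = 182.45.
ΔQ = 5685 − 4435 = 1250; wedge = 213.7 − 182.45 = 31.25.
Deadweight loss = ½ × 1250 × 31.25 = 19531.25.

19531.25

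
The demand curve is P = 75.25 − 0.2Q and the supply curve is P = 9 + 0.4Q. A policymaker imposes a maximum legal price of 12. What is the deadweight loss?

3177.55

Competitive equilibrium: 75.25 − 0.2Q = 9 + 0.4Q → Q* = 110.4167, P* = 53.1667.
At the ceiling P = 12, quantity supplied = (12 − 9)/0.4 = 7.5.
Willingness to pay at Q' = 7.5: 75.25 − 0.2·7.5 = 73.75.
ΔQ = 110.4167 − 7.5 = 102.9167; wedge = 73.75 − 12 = 61.75.
The triangle = ½ × 102.9167 × 61.75 = 3177.55.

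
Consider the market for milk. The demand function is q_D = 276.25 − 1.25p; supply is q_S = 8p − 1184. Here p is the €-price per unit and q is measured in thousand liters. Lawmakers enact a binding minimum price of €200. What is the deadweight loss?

€1282.98 thousand

In inverse form: demand p = 221 − 0.8q, supply p = 148 + 0.125q.
Competitive equilibrium: 221 − 0.8q = 148 + 0.125q → q* = 78.9189, p* = 157.8649.
At the floor p = 200, quantity demanded = (221 − 200)/0.8 = 26.25.
Sellers' marginal cost at q' = 26.25: 148 + 0.125·26.25 = 151.2813.
Δq = 78.9189 − 26.25 = 52.6689; wedge = 200 − 151.2813 = 48.7187.
The triangle = ½ × 52.6689 × 48.7187 = €1282.98 thousand.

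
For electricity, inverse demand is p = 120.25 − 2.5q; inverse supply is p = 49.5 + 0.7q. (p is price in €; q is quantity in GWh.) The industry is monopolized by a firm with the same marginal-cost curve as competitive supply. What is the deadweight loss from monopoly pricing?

Competitive equilibrium: 120.25 − 2.5q = 49.5 + 0.7q → q* = 22.1094, p* = 64.9766.
Marginal revenue: MR = 120.25 − 5q. Set MR = MC: 120.25 − 5q = 49.5 + 0.7q → q_m = 12.4123.
Price p_m = 120.25 − 2.5·12.4123 = 89.2193; MC(q_m) = 49.5 + 0.7·12.4123 = 58.1886.
Competitive q* = 22.1094, so Δq = 9.6971; wedge = 89.2193 − 58.1886 = 31.0307.
Welfare loss = ½ × 9.6971 × 31.0307 = €150.45.

€150.45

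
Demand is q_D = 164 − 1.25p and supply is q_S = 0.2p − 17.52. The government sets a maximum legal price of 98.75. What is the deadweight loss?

81.07

In inverse form: demand p = 131.2 − 0.8q, supply p = 87.6 + 5q.
Competitive equilibrium: 131.2 − 0.8q = 87.6 + 5q → q* = 7.5172, p* = 125.1862.
At the ceiling p = 98.75, quantity supplied = (98.75 − 87.6)/5 = 2.23.
Willingness to pay at q' = 2.23: 131.2 − 0.8·2.23 = 129.416.
Δq = 7.5172 − 2.23 = 5.2872; wedge = 129.416 − 98.75 = 30.666.
The triangle = ½ × 5.2872 × 30.666 = 81.07.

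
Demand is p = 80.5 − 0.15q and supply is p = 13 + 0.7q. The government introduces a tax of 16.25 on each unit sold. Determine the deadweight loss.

Competitive equilibrium: 80.5 − 0.15q = 13 + 0.7q → q* = 79.4118, p* = 68.5882.
With the tax, the buyer price exceeds the seller price by 16.25: (80.5 − 0.15q) − (13 + 0.7q) = 16.25 → q' = 60.2941.
Δq = 79.4118 − 60.2941 = 19.1177; the wedge equals the tax, 16.25.
DWL = ½ × 19.1177 × 16.25 = 155.33.

155.33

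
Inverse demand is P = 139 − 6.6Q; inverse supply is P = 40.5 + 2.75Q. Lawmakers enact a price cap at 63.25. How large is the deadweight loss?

23.92

Competitive equilibrium: 139 − 6.6Q = 40.5 + 2.75Q → Q* = 10.5348, P* = 69.4706.
At the ceiling P = 63.25, quantity supplied = (63.25 − 40.5)/2.75 = 8.2727.
Willingness to pay at Q' = 8.2727: 139 − 6.6·8.2727 = 84.4002.
ΔQ = 10.5348 − 8.2727 = 2.2621; wedge = 84.4002 − 63.25 = 21.1502.
DWL = ½ × 2.2621 × 21.1502 = 23.92.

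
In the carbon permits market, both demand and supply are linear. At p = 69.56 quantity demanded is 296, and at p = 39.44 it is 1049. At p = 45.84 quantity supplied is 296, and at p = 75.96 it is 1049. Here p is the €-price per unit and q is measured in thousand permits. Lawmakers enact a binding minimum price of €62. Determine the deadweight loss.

Demand slope = (39.44 − 69.56)/(1049 − 296) = −0.04, so p = 81.4 − 0.04q.
Supply slope = (75.96 − 45.84)/(1049 − 296) = 0.04, so p = 34 + 0.04q.
Competitive equilibrium: 81.4 − 0.04q = 34 + 0.04q → q* = 592.5, p* = 57.7.
At the floor p = 62, quantity demanded = (81.4 − 62)/0.04 = 485.
Sellers' marginal cost at q' = 485: 34 + 0.04·485 = 53.4.
Δq = 592.5 − 485 = 107.5; wedge = 62 − 53.4 = 8.6.
Deadweight loss = ½ × 107.5 × 8.6 = €462.25 thousand.

€462.25 thousand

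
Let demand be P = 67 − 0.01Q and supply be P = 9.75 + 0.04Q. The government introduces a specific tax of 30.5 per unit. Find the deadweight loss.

9302.50

Competitive equilibrium: 67 − 0.01Q = 9.75 + 0.04Q → Q* = 1145, P* = 55.55.
With the tax, the buyer price exceeds the seller price by 30.5: (67 − 0.01Q) − (9.75 + 0.04Q) = 30.5 → Q' = 535.
ΔQ = 1145 − 535 = 610; the wedge equals the tax, 30.5.
Deadweight loss = ½ × 610 × 30.5 = 9302.50.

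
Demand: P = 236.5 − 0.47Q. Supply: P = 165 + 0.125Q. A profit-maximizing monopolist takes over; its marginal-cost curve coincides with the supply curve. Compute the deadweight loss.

Competitive equilibrium: 236.5 − 0.47Q = 165 + 0.125Q → Q* = 120.1681, P* = 180.021.
Marginal revenue: MR = 236.5 − 0.94Q. Set MR = MC: 236.5 − 0.94Q = 165 + 0.125Q → Q_m = 67.1362.
Price P_m = 236.5 − 0.47·67.1362 = 204.946; MC(Q_m) = 165 + 0.125·67.1362 = 173.392.
Competitive Q* = 120.1681, so ΔQ = 53.0319; wedge = 204.946 − 173.392 = 31.554.
Deadweight loss = ½ × 53.0319 × 31.554 = 836.68.

836.68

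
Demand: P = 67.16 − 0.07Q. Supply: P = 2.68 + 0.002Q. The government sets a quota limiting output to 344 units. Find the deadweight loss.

Competitive equilibrium: 67.16 − 0.07Q = 2.68 + 0.002Q → Q* = 895.5556, P* = 4.4711.
At Q = 344: demand price = 67.16 − 0.07·344 = 43.08; supply price = 2.68 + 0.002·344 = 3.368.
ΔQ = 895.5556 − 344 = 551.5556; wedge = 43.08 − 3.368 = 39.712.
The triangle = ½ × 551.5556 × 39.712 = 10951.69.

10951.69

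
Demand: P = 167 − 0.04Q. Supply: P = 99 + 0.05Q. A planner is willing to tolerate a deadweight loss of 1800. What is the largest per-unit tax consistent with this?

Competitive equilibrium: 167 − 0.04Q = 99 + 0.05Q → Q* = 755.5556, P* = 136.7778.
A tax t gives ΔQ = t/0.09 and wedge t, so DWL = t²/0.18.
t²/0.18 = 1800 → t² = 324 → t = 18.

18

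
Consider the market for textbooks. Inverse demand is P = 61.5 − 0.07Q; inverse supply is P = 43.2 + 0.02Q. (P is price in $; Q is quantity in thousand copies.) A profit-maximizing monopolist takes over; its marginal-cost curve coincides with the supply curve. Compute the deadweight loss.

Competitive equilibrium: 61.5 − 0.07Q = 43.2 + 0.02Q → Q* = 203.3333, P* = 47.2667.
Marginal revenue: MR = 61.5 − 0.14Q. Set MR = MC: 61.5 − 0.14Q = 43.2 + 0.02Q → Q_m = 114.375.
Price P_m = 61.5 − 0.07·114.375 = 53.4938; MC(Q_m) = 43.2 + 0.02·114.375 = 45.4875.
Competitive Q* = 203.3333, so ΔQ = 88.9583; wedge = 53.4938 − 45.4875 = 8.0063.
Welfare loss = ½ × 88.9583 × 8.0063 = $356.11 thousand.

$356.11 thousand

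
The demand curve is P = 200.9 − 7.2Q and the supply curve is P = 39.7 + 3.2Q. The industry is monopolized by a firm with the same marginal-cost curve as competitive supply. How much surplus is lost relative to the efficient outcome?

Competitive equilibrium: 200.9 − 7.2Q = 39.7 + 3.2Q → Q* = 15.5, P* = 89.3.
Marginal revenue: MR = 200.9 − 14.4Q. Set MR = MC: 200.9 − 14.4Q = 39.7 + 3.2Q → Q_m = 9.1591.
Price P_m = 200.9 − 7.2·9.1591 = 134.9545; MC(Q_m) = 39.7 + 3.2·9.1591 = 69.0091.
Competitive Q* = 15.5, so ΔQ = 6.3409; wedge = 134.9545 − 69.0091 = 65.9454.
Welfare loss = ½ × 6.3409 × 65.9454 = 209.08.

209.08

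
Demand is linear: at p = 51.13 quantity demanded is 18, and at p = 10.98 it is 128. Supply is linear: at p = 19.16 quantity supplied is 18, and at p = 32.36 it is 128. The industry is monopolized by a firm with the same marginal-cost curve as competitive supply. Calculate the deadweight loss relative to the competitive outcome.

Demand slope = (10.98 − 51.13)/(128 − 18) = −0.365, so p = 57.7 − 0.365q.
Supply slope = (32.36 − 19.16)/(128 − 18) = 0.12, so p = 17 + 0.12q.
Competitive equilibrium: 57.7 − 0.365q = 17 + 0.12q → q* = 83.9175, p* = 27.0701.
Marginal revenue: MR = 57.7 − 0.73q. Set MR = MC: 57.7 − 0.73q = 17 + 0.12q → q_m = 47.8824.
Price p_m = 57.7 − 0.365·47.8824 = 40.2229; MC(q_m) = 17 + 0.12·47.8824 = 22.7459.
Competitive q* = 83.9175, so Δq = 36.0351; wedge = 40.2229 − 22.7459 = 17.477.
Deadweight loss = ½ × 36.0351 × 17.477 = 314.89.

314.89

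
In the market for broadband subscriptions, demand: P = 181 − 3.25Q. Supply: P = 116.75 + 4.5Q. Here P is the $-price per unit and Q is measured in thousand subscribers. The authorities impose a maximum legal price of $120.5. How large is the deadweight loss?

$215.48 thousand

Competitive equilibrium: 181 − 3.25Q = 116.75 + 4.5Q → Q* = 8.2903, P* = 154.0565.
At the ceiling P = 120.5, quantity supplied = (120.5 − 116.75)/4.5 = 0.8333.
Willingness to pay at Q' = 0.8333: 181 − 3.25·0.8333 = 178.2918.
ΔQ = 8.2903 − 0.8333 = 7.457; wedge = 178.2918 − 120.5 = 57.7918.
DWL = ½ × 7.457 × 57.7918 = $215.48 thousand.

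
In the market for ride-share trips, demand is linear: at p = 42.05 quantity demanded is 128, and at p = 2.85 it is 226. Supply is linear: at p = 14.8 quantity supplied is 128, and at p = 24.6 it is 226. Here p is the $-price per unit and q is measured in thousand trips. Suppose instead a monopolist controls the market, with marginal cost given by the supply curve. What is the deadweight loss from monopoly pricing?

$1644.75 thousand

Demand slope = (2.85 − 42.05)/(226 − 128) = −0.4, so p = 93.25 − 0.4q.
Supply slope = (24.6 − 14.8)/(226 − 128) = 0.1, so p = 2 + 0.1q.
Competitive equilibrium: 93.25 − 0.4q = 2 + 0.1q → q* = 182.5, p* = 20.25.
Marginal revenue: MR = 93.25 − 0.8q. Set MR = MC: 93.25 − 0.8q = 2 + 0.1q → q_m = 101.3889.
Price p_m = 93.25 − 0.4·101.3889 = 52.6944; MC(q_m) = 2 + 0.1·101.3889 = 12.1389.
Competitive q* = 182.5, so Δq = 81.1111; wedge = 52.6944 − 12.1389 = 40.5555.
Welfare loss = ½ × 81.1111 × 40.5555 = $1644.75 thousand.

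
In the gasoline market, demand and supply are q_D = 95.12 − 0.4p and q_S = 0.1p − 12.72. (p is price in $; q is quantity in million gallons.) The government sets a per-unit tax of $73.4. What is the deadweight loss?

$215.50 million

In inverse form: demand p = 237.8 − 2.5q, supply p = 127.2 + 10q.
Competitive equilibrium: 237.8 − 2.5q = 127.2 + 10q → q* = 8.848, p* = 215.68.
With the tax, the buyer price exceeds the seller price by 73.4: (237.8 − 2.5q) − (127.2 + 10q) = 73.4 → q' = 2.976.
Δq = 8.848 − 2.976 = 5.872; the wedge equals the tax, 73.4.
DWL = ½ × 5.872 × 73.4 = $215.50 million.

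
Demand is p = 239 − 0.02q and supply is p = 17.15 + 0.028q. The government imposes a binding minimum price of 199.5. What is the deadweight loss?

168142.73

Competitive equilibrium: 239 − 0.02q = 17.15 + 0.028q → q* = 4621.875, p* = 146.5625.
At the floor p = 199.5, quantity demanded = (239 − 199.5)/0.02 = 1975.
Sellers' marginal cost at q' = 1975: 17.15 + 0.028·1975 = 72.45.
Δq = 4621.875 − 1975 = 2646.875; wedge = 199.5 − 72.45 = 127.05.
DWL = ½ × 2646.875 × 127.05 = 168142.73.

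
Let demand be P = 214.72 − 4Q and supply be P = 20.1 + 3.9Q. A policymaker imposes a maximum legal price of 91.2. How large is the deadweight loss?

Competitive equilibrium: 214.72 − 4Q = 20.1 + 3.9Q → Q* = 24.6354, P* = 116.1782.
At the ceiling P = 91.2, quantity supplied = (91.2 − 20.1)/3.9 = 18.2308.
Willingness to pay at Q' = 18.2308: 214.72 − 4·18.2308 = 141.7968.
ΔQ = 24.6354 − 18.2308 = 6.4046; wedge = 141.7968 − 91.2 = 50.5968.
Welfare loss = ½ × 6.4046 × 50.5968 = 162.03.

162.03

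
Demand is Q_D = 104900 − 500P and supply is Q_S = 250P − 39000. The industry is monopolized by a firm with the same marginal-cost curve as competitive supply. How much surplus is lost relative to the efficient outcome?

15075.21

In inverse form: demand P = 209.8 − 0.002Q, supply P = 156 + 0.004Q.
Competitive equilibrium: 209.8 − 0.002Q = 156 + 0.004Q → Q* = 8966.6667, P* = 191.8667.
Marginal revenue: MR = 209.8 − 0.004Q. Set MR = MC: 209.8 − 0.004Q = 156 + 0.004Q → Q_m = 6725.
Price P_m = 209.8 − 0.002·6725 = 196.35; MC(Q_m) = 156 + 0.004·6725 = 182.9.
Competitive Q* = 8966.6667, so ΔQ = 2241.6667; wedge = 196.35 − 182.9 = 13.45.
Welfare loss = ½ × 2241.6667 × 13.45 = 15075.21.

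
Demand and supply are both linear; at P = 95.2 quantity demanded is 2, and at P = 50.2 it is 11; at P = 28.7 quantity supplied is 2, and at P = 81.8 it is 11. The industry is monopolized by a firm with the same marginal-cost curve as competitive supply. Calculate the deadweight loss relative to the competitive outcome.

35.37

Demand slope = (50.2 − 95.2)/(11 − 2) = −5, so P = 105.2 − 5Q.
Supply slope = (81.8 − 28.7)/(11 − 2) = 5.9, so P = 16.9 + 5.9Q.
Competitive equilibrium: 105.2 − 5Q = 16.9 + 5.9Q → Q* = 8.1009, P* = 64.6954.
Marginal revenue: MR = 105.2 − 10Q. Set MR = MC: 105.2 − 10Q = 16.9 + 5.9Q → Q_m = 5.5535.
Price P_m = 105.2 − 5·5.5535 = 77.4325; MC(Q_m) = 16.9 + 5.9·5.5535 = 49.6657.
Competitive Q* = 8.1009, so ΔQ = 2.5474; wedge = 77.4325 − 49.6657 = 27.7668.
DWL = ½ × 2.5474 × 27.7668 = 35.37.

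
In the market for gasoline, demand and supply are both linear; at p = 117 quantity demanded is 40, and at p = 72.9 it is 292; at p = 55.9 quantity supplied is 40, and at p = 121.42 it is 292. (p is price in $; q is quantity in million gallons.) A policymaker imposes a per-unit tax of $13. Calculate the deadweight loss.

Demand slope = (72.9 − 117)/(292 − 40) = −0.175, so p = 124 − 0.175q.
Supply slope = (121.42 − 55.9)/(292 − 40) = 0.26, so p = 45.5 + 0.26q.
Competitive equilibrium: 124 − 0.175q = 45.5 + 0.26q → q* = 180.4598, p* = 92.4195.
With the tax, the buyer price exceeds the seller price by 13: (124 − 0.175q) − (45.5 + 0.26q) = 13 → q' = 150.5747.
Δq = 180.4598 − 150.5747 = 29.8851; the wedge equals the tax, 13.
Welfare loss = ½ × 29.8851 × 13 = $194.25 million.

$194.25 million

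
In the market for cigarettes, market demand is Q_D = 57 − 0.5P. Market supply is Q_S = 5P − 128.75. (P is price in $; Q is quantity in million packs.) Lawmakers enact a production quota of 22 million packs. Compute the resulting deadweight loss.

$360.91 million

In inverse form: demand P = 114 − 2Q, supply P = 25.75 + 0.2Q.
Competitive equilibrium: 114 − 2Q = 25.75 + 0.2Q → Q* = 40.1136, P* = 33.7727.
At Q = 22: demand price = 114 − 2·22 = 70; supply price = 25.75 + 0.2·22 = 30.15.
ΔQ = 40.1136 − 22 = 18.1136; wedge = 70 − 30.15 = 39.85.
DWL = ½ × 18.1136 × 39.85 = $360.91 million.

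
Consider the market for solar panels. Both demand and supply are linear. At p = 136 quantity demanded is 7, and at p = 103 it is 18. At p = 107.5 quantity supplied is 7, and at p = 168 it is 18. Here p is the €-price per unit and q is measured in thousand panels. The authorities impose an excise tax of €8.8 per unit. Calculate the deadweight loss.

€4.56 thousand

Demand slope = (103 − 136)/(18 − 7) = −3, so p = 157 − 3q.
Supply slope = (168 − 107.5)/(18 − 7) = 5.5, so p = 69 + 5.5q.
Competitive equilibrium: 157 − 3q = 69 + 5.5q → q* = 10.3529, p* = 125.9412.
With the tax, the buyer price exceeds the seller price by 8.8: (157 − 3q) − (69 + 5.5q) = 8.8 → q' = 9.3176.
Δq = 10.3529 − 9.3176 = 1.0353; the wedge equals the tax, 8.8.
Deadweight loss = ½ × 1.0353 × 8.8 = €4.56 thousand.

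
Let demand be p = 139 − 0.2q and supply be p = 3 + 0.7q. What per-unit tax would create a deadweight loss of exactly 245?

21

Competitive equilibrium: 139 − 0.2q = 3 + 0.7q → q* = 151.1111, p* = 108.7778.
A tax t gives Δq = t/0.9 and wedge t, so DWL = t²/1.8.
t²/1.8 = 245 → t² = 441 → t = 21.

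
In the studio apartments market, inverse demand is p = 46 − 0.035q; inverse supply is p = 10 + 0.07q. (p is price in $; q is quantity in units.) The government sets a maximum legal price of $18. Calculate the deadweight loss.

Competitive equilibrium: 46 − 0.035q = 10 + 0.07q → q* = 342.8571, p* = 34.
At the ceiling p = 18, quantity supplied = (18 − 10)/0.07 = 114.2857.
Willingness to pay at q' = 114.2857: 46 − 0.035·114.2857 = 42.
Δq = 342.8571 − 114.2857 = 228.5714; wedge = 42 − 18 = 24.
DWL = ½ × 228.5714 × 24 = $2742.86.

$2742.86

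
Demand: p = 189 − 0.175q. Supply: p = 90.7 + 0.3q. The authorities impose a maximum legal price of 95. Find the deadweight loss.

Competitive equilibrium: 189 − 0.175q = 90.7 + 0.3q → q* = 206.94737, p* = 152.78421.
At the ceiling p = 95, quantity supplied = (95 − 90.7)/0.3 = 14.33333.
Willingness to pay at q' = 14.33333: 189 − 0.175·14.33333 = 186.49167.
Δq = 206.94737 − 14.33333 = 192.61404; wedge = 186.49167 − 95 = 91.49167.
Welfare loss = ½ × 192.61404 × 91.49167 = 8811.29.

8811.29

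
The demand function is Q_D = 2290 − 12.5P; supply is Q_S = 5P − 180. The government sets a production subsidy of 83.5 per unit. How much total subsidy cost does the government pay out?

In inverse form: demand P = 183.2 − 0.08Q, supply P = 36 + 0.2Q.
Competitive equilibrium: 183.2 − 0.08Q = 36 + 0.2Q → Q* = 525.7143, P* = 141.1429.
The subsidy lowers effective supply by 83.5: P = 0.2Q − 47.5.
New quantity: 183.2 − 0.08Q = 0.2Q − 47.5 → Q' = 823.9286.
Total subsidy cost = 83.5 × 823.9286 = 68798.04.

68798.04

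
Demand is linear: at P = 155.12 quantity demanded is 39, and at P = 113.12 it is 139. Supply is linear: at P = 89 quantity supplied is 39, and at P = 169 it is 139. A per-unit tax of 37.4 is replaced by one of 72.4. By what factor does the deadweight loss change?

3.747

Demand slope = (113.12 − 155.12)/(139 − 39) = −0.42, so P = 171.5 − 0.42Q.
Supply slope = (169 − 89)/(139 − 39) = 0.8, so P = 57.8 + 0.8Q.
Competitive equilibrium: 171.5 − 0.42Q = 57.8 + 0.8Q → Q* = 93.1967, P* = 132.3574.
For a per-unit tax t: ΔQ = t/1.22, so DWL = ½·t·(t/1.22) = t²/2.44.
At t = 37.4: DWL = 573.262. At t = 72.4: DWL = 2148.262.
Ratio = (72.4/37.4)² = 3.747.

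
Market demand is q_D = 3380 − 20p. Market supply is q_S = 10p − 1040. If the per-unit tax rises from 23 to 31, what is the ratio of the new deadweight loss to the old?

In inverse form: demand p = 169 − 0.05q, supply p = 104 + 0.1q.
Competitive equilibrium: 169 − 0.05q = 104 + 0.1q → q* = 433.3333, p* = 147.3333.
For a per-unit tax t: Δq = t/0.15, so DWL = ½·t·(t/0.15) = t²/0.3.
At t = 23: DWL = 1763.333. At t = 31: DWL = 3203.333.
Ratio = (31/23)² = 1.817.

1.817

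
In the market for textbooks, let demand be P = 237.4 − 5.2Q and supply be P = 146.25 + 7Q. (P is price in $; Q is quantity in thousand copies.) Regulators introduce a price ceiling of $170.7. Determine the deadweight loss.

$96.55 thousand

Competitive equilibrium: 237.4 − 5.2Q = 146.25 + 7Q → Q* = 7.4713, P* = 198.5492.
At the ceiling P = 170.7, quantity supplied = (170.7 − 146.25)/7 = 3.4929.
Willingness to pay at Q' = 3.4929: 237.4 − 5.2·3.4929 = 219.2369.
ΔQ = 7.4713 − 3.4929 = 3.9784; wedge = 219.2369 − 170.7 = 48.5369.
Welfare loss = ½ × 3.9784 × 48.5369 = $96.55 thousand.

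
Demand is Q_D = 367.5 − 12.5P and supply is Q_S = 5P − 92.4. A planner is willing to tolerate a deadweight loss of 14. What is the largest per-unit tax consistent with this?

2.8

In inverse form: demand P = 29.4 − 0.08Q, supply P = 18.48 + 0.2Q.
Competitive equilibrium: 29.4 − 0.08Q = 18.48 + 0.2Q → Q* = 39, P* = 26.28.
A tax t gives ΔQ = t/0.28 and wedge t, so DWL = t²/0.56.
t²/0.56 = 14 → t² = 7.84 → t = 2.8.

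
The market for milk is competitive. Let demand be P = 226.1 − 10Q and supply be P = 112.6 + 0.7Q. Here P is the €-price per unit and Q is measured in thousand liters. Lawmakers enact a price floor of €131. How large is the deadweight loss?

Competitive equilibrium: 226.1 − 10Q = 112.6 + 0.7Q → Q* = 10.6075, P* = 120.0252.
At the floor P = 131, quantity demanded = (226.1 − 131)/10 = 9.51.
Sellers' marginal cost at Q' = 9.51: 112.6 + 0.7·9.51 = 119.257.
ΔQ = 10.6075 − 9.51 = 1.0975; wedge = 131 − 119.257 = 11.743.
The triangle = ½ × 1.0975 × 11.743 = €6.44 thousand.

€6.44 thousand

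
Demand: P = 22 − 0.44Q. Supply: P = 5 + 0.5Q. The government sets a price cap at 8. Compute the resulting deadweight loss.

68.64

Competitive equilibrium: 22 − 0.44Q = 5 + 0.5Q → Q* = 18.0851, P* = 14.0426.
At the ceiling P = 8, quantity supplied = (8 − 5)/0.5 = 6.
Willingness to pay at Q' = 6: 22 − 0.44·6 = 19.36.
ΔQ = 18.0851 − 6 = 12.0851; wedge = 19.36 − 8 = 11.36.
Welfare loss = ½ × 12.0851 × 11.36 = 68.64.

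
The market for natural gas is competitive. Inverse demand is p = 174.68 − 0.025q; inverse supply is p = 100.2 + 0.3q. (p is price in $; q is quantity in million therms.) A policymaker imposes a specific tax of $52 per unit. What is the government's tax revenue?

$3596.80 million

Competitive equilibrium: 174.68 − 0.025q = 100.2 + 0.3q → q* = 229.1692, p* = 168.9508.
With the tax, the buyer price exceeds the seller price by 52: (174.68 − 0.025q) − (100.2 + 0.3q) = 52 → q' = 69.1692.
Tax revenue = 52 × 69.1692 = $3596.80 million.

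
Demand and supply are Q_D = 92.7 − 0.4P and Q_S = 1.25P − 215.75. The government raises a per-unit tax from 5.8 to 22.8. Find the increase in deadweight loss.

73.67

In inverse form: demand P = 231.75 − 2.5Q, supply P = 172.6 + 0.8Q.
Competitive equilibrium: 231.75 − 2.5Q = 172.6 + 0.8Q → Q* = 17.9242, P* = 186.9394.
For a per-unit tax t: ΔQ = t/3.3, so DWL = ½·t·(t/3.3) = t²/6.6.
At t = 5.8: DWL = 5.097. At t = 22.8: DWL = 78.764.
Increase = 78.764 − 5.097 = 73.67.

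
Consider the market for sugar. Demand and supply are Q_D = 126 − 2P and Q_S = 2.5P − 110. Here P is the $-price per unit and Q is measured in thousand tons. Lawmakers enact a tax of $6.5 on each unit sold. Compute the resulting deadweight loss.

$23.47 thousand

In inverse form: demand P = 63 − 0.5Q, supply P = 44 + 0.4Q.
Competitive equilibrium: 63 − 0.5Q = 44 + 0.4Q → Q* = 21.1111, P* = 52.4444.
With the tax, the buyer price exceeds the seller price by 6.5: (63 − 0.5Q) − (44 + 0.4Q) = 6.5 → Q' = 13.8889.
ΔQ = 21.1111 − 13.8889 = 7.2222; the wedge equals the tax, 6.5.
DWL = ½ × 7.2222 × 6.5 = $23.47 thousand.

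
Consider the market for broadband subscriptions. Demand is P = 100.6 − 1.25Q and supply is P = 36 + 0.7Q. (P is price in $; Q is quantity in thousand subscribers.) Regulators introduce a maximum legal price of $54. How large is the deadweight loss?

Competitive equilibrium: 100.6 − 1.25Q = 36 + 0.7Q → Q* = 33.1282, P* = 59.1897.
At the ceiling P = 54, quantity supplied = (54 − 36)/0.7 = 25.7143.
Willingness to pay at Q' = 25.7143: 100.6 − 1.25·25.7143 = 68.4571.
ΔQ = 33.1282 − 25.7143 = 7.4139; wedge = 68.4571 − 54 = 14.4571.
Deadweight loss = ½ × 7.4139 × 14.4571 = $53.59 thousand.

$53.59 thousand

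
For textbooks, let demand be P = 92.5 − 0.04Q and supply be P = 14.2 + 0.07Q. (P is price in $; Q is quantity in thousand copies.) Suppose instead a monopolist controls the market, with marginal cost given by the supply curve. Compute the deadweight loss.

$1981.70 thousand

Competitive equilibrium: 92.5 − 0.04Q = 14.2 + 0.07Q → Q* = 711.8182, P* = 64.0273.
Marginal revenue: MR = 92.5 − 0.08Q. Set MR = MC: 92.5 − 0.08Q = 14.2 + 0.07Q → Q_m = 522.
Price P_m = 92.5 − 0.04·522 = 71.62; MC(Q_m) = 14.2 + 0.07·522 = 50.74.
Competitive Q* = 711.8182, so ΔQ = 189.8182; wedge = 71.62 − 50.74 = 20.88.
Deadweight loss = ½ × 189.8182 × 20.88 = $1981.70 thousand.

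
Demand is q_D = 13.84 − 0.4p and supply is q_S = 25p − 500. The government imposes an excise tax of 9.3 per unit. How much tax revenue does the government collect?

19.41

In inverse form: demand p = 34.6 − 2.5q, supply p = 20 + 0.04q.
Competitive equilibrium: 34.6 − 2.5q = 20 + 0.04q → q* = 5.748, p* = 20.2299.
With the tax, the buyer price exceeds the seller price by 9.3: (34.6 − 2.5q) − (20 + 0.04q) = 9.3 → q' = 2.0866.
Tax revenue = 9.3 × 2.0866 = 19.41.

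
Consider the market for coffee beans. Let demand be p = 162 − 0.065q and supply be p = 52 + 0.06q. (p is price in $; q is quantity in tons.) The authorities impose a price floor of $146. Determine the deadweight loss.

$25110.06

Competitive equilibrium: 162 − 0.065q = 52 + 0.06q → q* = 880, p* = 104.8.
At the floor p = 146, quantity demanded = (162 − 146)/0.065 = 246.15385.
Sellers' marginal cost at q' = 246.15385: 52 + 0.06·246.15385 = 66.76923.
Δq = 880 − 246.15385 = 633.84615; wedge = 146 − 66.76923 = 79.23077.
DWL = ½ × 633.84615 × 79.23077 = $25110.06.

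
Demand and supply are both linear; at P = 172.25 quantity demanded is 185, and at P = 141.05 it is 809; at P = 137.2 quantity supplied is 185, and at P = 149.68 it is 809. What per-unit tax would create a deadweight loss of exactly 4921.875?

26.25

Demand slope = (141.05 − 172.25)/(809 − 185) = −0.05, so P = 181.5 − 0.05Q.
Supply slope = (149.68 − 137.2)/(809 − 185) = 0.02, so P = 133.5 + 0.02Q.
Competitive equilibrium: 181.5 − 0.05Q = 133.5 + 0.02Q → Q* = 685.7143, P* = 147.2143.
A tax t gives ΔQ = t/0.07 and wedge t, so DWL = t²/0.14.
t²/0.14 = 4921.875 → t² = 689.0625 → t = 26.25.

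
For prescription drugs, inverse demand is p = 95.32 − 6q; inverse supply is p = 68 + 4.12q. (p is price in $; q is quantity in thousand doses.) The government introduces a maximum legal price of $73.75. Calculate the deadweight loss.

Competitive equilibrium: 95.32 − 6q = 68 + 4.12q → q* = 2.6996, p* = 79.1224.
At the ceiling p = 73.75, quantity supplied = (73.75 − 68)/4.12 = 1.3956.
Willingness to pay at q' = 1.3956: 95.32 − 6·1.3956 = 86.9464.
Δq = 2.6996 − 1.3956 = 1.304; wedge = 86.9464 − 73.75 = 13.1964.
DWL = ½ × 1.304 × 13.1964 = $8.60 thousand.

$8.60 thousand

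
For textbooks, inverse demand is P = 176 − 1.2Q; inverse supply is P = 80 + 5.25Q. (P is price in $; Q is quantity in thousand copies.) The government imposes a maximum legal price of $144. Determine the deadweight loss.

$23.39 thousand

Competitive equilibrium: 176 − 1.2Q = 80 + 5.25Q → Q* = 14.8837, P* = 158.1395.
At the ceiling P = 144, quantity supplied = (144 − 80)/5.25 = 12.1905.
Willingness to pay at Q' = 12.1905: 176 − 1.2·12.1905 = 161.3714.
ΔQ = 14.8837 − 12.1905 = 2.6932; wedge = 161.3714 − 144 = 17.3714.
DWL = ½ × 2.6932 × 17.3714 = $23.39 thousand.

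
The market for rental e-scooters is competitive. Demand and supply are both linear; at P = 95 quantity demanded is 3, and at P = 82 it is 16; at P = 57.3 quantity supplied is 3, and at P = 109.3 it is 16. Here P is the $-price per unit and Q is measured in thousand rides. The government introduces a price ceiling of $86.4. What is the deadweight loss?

$0.18 thousand

Demand slope = (82 − 95)/(16 − 3) = −1, so P = 98 − Q.
Supply slope = (109.3 − 57.3)/(16 − 3) = 4, so P = 45.3 + 4Q.
Competitive equilibrium: 98 − Q = 45.3 + 4Q → Q* = 10.54, P* = 87.46.
At the ceiling P = 86.4, quantity supplied = (86.4 − 45.3)/4 = 10.275.
Willingness to pay at Q' = 10.275: 98 − 1·10.275 = 87.725.
ΔQ = 10.54 − 10.275 = 0.265; wedge = 87.725 − 86.4 = 1.325.
The triangle = ½ × 0.265 × 1.325 = $0.18 thousand.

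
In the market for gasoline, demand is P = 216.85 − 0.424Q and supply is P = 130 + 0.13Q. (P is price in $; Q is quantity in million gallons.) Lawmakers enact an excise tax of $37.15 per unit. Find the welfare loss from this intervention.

$1245.60 million

Competitive equilibrium: 216.85 − 0.424Q = 130 + 0.13Q → Q* = 156.769, P* = 150.38.
With the tax, the buyer price exceeds the seller price by 37.15: (216.85 − 0.424Q) − (130 + 0.13Q) = 37.15 → Q' = 89.7112.
ΔQ = 156.769 − 89.7112 = 67.0578; the wedge equals the tax, 37.15.
The triangle = ½ × 67.0578 × 37.15 = $1245.60 million.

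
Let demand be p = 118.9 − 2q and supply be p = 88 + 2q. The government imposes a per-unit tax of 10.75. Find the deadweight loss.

14.45

Competitive equilibrium: 118.9 − 2q = 88 + 2q → q* = 7.725, p* = 103.45.
With the tax, the buyer price exceeds the seller price by 10.75: (118.9 − 2q) − (88 + 2q) = 10.75 → q' = 5.0375.
Δq = 7.725 − 5.0375 = 2.6875; the wedge equals the tax, 10.75.
DWL = ½ × 2.6875 × 10.75 = 14.45.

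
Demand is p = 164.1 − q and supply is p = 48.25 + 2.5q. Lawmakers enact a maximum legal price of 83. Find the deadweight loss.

Competitive equilibrium: 164.1 − q = 48.25 + 2.5q → q* = 33.1, p* = 131.
At the ceiling p = 83, quantity supplied = (83 − 48.25)/2.5 = 13.9.
Willingness to pay at q' = 13.9: 164.1 − 1·13.9 = 150.2.
Δq = 33.1 − 13.9 = 19.2; wedge = 150.2 − 83 = 67.2.
The triangle = ½ × 19.2 × 67.2 = 645.12.

645.12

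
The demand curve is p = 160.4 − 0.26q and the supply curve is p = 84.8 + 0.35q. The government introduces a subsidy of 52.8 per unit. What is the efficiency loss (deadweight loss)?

Competitive equilibrium: 160.4 − 0.26q = 84.8 + 0.35q → q* = 123.93443, p* = 128.17705.
The subsidy lowers effective supply by 52.8: p = 32 + 0.35q.
New quantity: 160.4 − 0.26q = 32 + 0.35q → q' = 210.4918.
Overproduction Δq = 210.4918 − 123.93443 = 86.55737; wedge = subsidy = 52.8.
Deadweight loss = ½ × 86.55737 × 52.8 = 2285.11.

2285.11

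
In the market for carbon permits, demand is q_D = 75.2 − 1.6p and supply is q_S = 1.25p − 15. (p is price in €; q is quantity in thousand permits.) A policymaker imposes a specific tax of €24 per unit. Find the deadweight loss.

€202.11 thousand

In inverse form: demand p = 47 − 0.625q, supply p = 12 + 0.8q.
Competitive equilibrium: 47 − 0.625q = 12 + 0.8q → q* = 24.5614, p* = 31.6491.
With the tax, the buyer price exceeds the seller price by 24: (47 − 0.625q) − (12 + 0.8q) = 24 → q' = 7.7193.
Δq = 24.5614 − 7.7193 = 16.8421; the wedge equals the tax, 24.
The triangle = ½ × 16.8421 × 24 = €202.11 thousand.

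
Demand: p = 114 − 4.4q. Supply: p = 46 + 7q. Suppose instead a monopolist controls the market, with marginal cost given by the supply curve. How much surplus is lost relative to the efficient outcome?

15.73

Competitive equilibrium: 114 − 4.4q = 46 + 7q → q* = 5.9649, p* = 87.7544.
Marginal revenue: MR = 114 − 8.8q. Set MR = MC: 114 − 8.8q = 46 + 7q → q_m = 4.3038.
Price p_m = 114 − 4.4·4.3038 = 95.0633; MC(q_m) = 46 + 7·4.3038 = 76.1266.
Competitive q* = 5.9649, so Δq = 1.6611; wedge = 95.0633 − 76.1266 = 18.9367.
The triangle = ½ × 1.6611 × 18.9367 = 15.73.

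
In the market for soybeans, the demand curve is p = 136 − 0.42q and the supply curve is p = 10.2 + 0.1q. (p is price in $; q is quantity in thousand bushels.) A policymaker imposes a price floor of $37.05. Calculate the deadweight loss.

$10.41 thousand

Competitive equilibrium: 136 − 0.42q = 10.2 + 0.1q → q* = 241.9231, p* = 34.3923.
At the floor p = 37.05, quantity demanded = (136 − 37.05)/0.42 = 235.5952.
Sellers' marginal cost at q' = 235.5952: 10.2 + 0.1·235.5952 = 33.7595.
Δq = 241.9231 − 235.5952 = 6.3279; wedge = 37.05 − 33.7595 = 3.2905.
DWL = ½ × 6.3279 × 3.2905 = $10.41 thousand.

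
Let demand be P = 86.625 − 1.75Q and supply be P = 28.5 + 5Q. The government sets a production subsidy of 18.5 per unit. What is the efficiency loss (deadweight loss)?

Competitive equilibrium: 86.625 − 1.75Q = 28.5 + 5Q → Q* = 8.6111, P* = 71.5556.
The subsidy lowers effective supply by 18.5: P = 10 + 5Q.
New quantity: 86.625 − 1.75Q = 10 + 5Q → Q' = 11.3519.
Overproduction ΔQ = 11.3519 − 8.6111 = 2.7408; wedge = subsidy = 18.5.
Deadweight loss = ½ × 2.7408 × 18.5 = 25.35.

25.35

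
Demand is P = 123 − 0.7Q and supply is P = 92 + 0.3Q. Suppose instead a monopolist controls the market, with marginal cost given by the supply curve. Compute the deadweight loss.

Competitive equilibrium: 123 − 0.7Q = 92 + 0.3Q → Q* = 31, P* = 101.3.
Marginal revenue: MR = 123 − 1.4Q. Set MR = MC: 123 − 1.4Q = 92 + 0.3Q → Q_m = 18.2353.
Price P_m = 123 − 0.7·18.2353 = 110.2353; MC(Q_m) = 92 + 0.3·18.2353 = 97.4706.
Competitive Q* = 31, so ΔQ = 12.7647; wedge = 110.2353 − 97.4706 = 12.7647.
Welfare loss = ½ × 12.7647 × 12.7647 = 81.47.

81.47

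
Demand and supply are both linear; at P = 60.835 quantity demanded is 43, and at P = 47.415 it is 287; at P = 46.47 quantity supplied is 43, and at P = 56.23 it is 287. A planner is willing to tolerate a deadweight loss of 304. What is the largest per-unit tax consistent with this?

Demand slope = (47.415 − 60.835)/(287 − 43) = −0.055, so P = 63.2 − 0.055Q.
Supply slope = (56.23 − 46.47)/(287 − 43) = 0.04, so P = 44.75 + 0.04Q.
Competitive equilibrium: 63.2 − 0.055Q = 44.75 + 0.04Q → Q* = 194.2105, P* = 52.5184.
A tax t gives ΔQ = t/0.095 and wedge t, so DWL = t²/0.19.
t²/0.19 = 304 → t² = 57.76 → t = 7.6.

7.6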